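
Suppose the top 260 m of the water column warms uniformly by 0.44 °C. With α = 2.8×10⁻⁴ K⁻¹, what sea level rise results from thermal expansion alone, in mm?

Δh = αΔT·H = 2.8×10⁻⁴ × 0.44 × 260 = 0.032032 m

Δh = 32.0 mm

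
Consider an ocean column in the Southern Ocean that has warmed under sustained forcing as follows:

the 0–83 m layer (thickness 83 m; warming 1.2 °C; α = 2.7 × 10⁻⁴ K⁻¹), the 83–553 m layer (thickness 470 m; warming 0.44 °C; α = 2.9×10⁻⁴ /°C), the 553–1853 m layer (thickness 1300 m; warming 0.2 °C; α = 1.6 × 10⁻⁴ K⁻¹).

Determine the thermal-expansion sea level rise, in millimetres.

0–83 m: 83 × 2.7×10⁻⁴ × 1.2 = 0.026892 m
Layer 2: 2.9×10⁻⁴ × 470 × 0.44 = 0.059972 m
1300 × 1.6×10⁻⁴ × 0.2 = 0.04160 m
Δh = 0.026892 + 0.059972 + 0.04160 = 0.128464 m ≈ 128 mm

Δh = 128 mm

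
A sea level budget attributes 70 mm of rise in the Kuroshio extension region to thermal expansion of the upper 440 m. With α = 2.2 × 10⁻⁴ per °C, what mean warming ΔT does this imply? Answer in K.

about 0.723 K

ΔT = Δh/(αH) = 0.07 / (2.2×10⁻⁴ × 440) ≈ 0.7231 K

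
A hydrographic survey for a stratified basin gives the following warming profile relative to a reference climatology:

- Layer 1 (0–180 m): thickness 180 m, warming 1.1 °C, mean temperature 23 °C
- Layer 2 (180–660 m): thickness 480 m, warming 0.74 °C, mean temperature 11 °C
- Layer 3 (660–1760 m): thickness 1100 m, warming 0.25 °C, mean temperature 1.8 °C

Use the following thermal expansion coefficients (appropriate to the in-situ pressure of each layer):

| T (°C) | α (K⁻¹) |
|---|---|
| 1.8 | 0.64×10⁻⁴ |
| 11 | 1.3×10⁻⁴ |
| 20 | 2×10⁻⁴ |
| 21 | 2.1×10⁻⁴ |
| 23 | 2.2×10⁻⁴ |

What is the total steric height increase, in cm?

Δh = 10.7 cm

Layer 1 at 23 °C → α = 2.2×10⁻⁴ K⁻¹
Layer 2 at 11 °C → α = 1.3×10⁻⁴ K⁻¹
Layer 3 at 1.8 °C → α = 0.64×10⁻⁴ K⁻¹
0–180 m: 1.1 × 180 × 2.2×10⁻⁴ = 0.04356 m
180–660 m: 0.74 × 480 × 1.3×10⁻⁴ = 0.046176 m
Layer 3: 0.64×10⁻⁴ × 0.25 × 1100 = 0.01760 m
Δh = 0.04356 + 0.046176 + 0.01760 = 0.107336 m ≈ 10.7 cm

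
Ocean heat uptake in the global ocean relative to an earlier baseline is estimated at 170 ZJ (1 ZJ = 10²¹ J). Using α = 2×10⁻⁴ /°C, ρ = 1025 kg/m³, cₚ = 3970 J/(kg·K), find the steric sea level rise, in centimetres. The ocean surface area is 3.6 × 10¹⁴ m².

Δh = 2.3 cm

Per unit area: Q = 170×10²¹ / (3.6×10¹⁴) ≈ 4.722×10⁸ J/m²
Δh = αQ/(ρcₚ) = 2×10⁻⁴ × 4.722×10⁸ / (1025 × 3970) ≈ 0.023208 m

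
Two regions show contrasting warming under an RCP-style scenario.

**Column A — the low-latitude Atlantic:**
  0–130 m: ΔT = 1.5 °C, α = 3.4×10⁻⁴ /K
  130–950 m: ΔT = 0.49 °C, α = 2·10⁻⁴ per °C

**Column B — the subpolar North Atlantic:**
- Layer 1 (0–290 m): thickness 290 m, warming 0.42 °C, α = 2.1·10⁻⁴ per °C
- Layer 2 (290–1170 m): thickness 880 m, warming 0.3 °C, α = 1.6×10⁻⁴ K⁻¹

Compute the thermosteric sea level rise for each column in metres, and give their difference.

A: 0.15 m; B: 0.068 m; difference 0.079 m

A Layer 1: 1.5 × 130 × 3.4×10⁻⁴ = 0.06630 m
A Layer 2: 820 × 2×10⁻⁴ × 0.49 = 0.08036 m
A total: 0.14666 m
B Layer 1: 0.42 × 2.1×10⁻⁴ × 290 = 0.025578 m
B 0.3 × 880 × 1.6×10⁻⁴ = 0.04224 m
B total: 0.067818 m
Difference: 0.14666 − 0.067818 = 0.078842 m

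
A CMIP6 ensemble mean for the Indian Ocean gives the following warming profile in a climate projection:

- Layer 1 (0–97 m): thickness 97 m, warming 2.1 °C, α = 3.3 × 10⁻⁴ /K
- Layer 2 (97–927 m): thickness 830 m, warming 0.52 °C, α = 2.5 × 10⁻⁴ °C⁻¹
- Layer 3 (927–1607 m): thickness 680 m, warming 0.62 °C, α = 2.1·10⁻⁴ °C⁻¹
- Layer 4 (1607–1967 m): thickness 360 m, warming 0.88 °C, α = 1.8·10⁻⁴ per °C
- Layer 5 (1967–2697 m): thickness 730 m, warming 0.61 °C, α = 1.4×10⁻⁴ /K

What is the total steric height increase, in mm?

383 mm

3.3×10⁻⁴ × 97 × 2.1 = 0.067221 m
97–927 m: 830 × 0.52 × 2.5×10⁻⁴ = 0.10790 m
Layer 3: 0.62 × 2.1×10⁻⁴ × 680 = 0.088536 m
1.8×10⁻⁴ × 0.88 × 360 = 0.057024 m
1.4×10⁻⁴ × 730 × 0.61 = 0.062342 m
Δh = 0.067221 + 0.10790 + 0.088536 + 0.057024 + 0.062342 = 0.383023 m ≈ 383 mm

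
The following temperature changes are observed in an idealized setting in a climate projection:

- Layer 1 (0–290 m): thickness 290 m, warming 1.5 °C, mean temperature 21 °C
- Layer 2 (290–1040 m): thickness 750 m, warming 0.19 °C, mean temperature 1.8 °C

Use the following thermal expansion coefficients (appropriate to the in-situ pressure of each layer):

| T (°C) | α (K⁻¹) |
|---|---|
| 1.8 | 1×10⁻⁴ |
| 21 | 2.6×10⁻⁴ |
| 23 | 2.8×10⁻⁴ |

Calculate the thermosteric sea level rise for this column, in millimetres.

about 127 mm

Layer 1 at 21 °C → α = 2.6×10⁻⁴ K⁻¹
Layer 2 at 1.8 °C → α = 1×10⁻⁴ K⁻¹
0–290 m: 1.5 × 290 × 2.6×10⁻⁴ = 0.11310 m
290–1040 m: 1×10⁻⁴ × 750 × 0.19 = 0.01425 m
Δh = 0.11310 + 0.01425 = 0.12735 m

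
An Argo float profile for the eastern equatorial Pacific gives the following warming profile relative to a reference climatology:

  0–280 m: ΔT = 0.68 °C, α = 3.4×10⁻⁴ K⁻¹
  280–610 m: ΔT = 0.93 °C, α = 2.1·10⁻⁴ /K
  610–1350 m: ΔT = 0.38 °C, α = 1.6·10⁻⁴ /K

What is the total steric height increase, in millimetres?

Δh = 174 mm

0–280 m: 0.68 × 280 × 3.4×10⁻⁴ = 0.064736 m
2.1×10⁻⁴ × 0.93 × 330 = 0.064449 m
740 × 0.38 × 1.6×10⁻⁴ = 0.044992 m
Δh = 0.064736 + 0.064449 + 0.044992 = 0.174177 m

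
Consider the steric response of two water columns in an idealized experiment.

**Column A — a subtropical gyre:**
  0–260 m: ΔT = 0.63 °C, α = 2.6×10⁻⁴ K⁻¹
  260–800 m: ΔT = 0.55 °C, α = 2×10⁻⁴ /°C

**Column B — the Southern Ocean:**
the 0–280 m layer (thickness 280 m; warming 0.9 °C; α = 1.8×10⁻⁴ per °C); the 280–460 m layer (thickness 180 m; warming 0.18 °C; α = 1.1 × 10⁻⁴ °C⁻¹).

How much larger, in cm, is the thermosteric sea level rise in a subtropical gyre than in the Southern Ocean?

5.31 cm

A Layer 1: 2.6×10⁻⁴ × 260 × 0.63 = 0.042588 m
A Layer 2: 2×10⁻⁴ × 0.55 × 540 = 0.05940 m
A total: 0.101988 m
B 0–280 m: 0.9 × 280 × 1.8×10⁻⁴ = 0.04536 m
B 280–460 m: 180 × 0.18 × 1.1×10⁻⁴ = 0.003564 m
B total: 0.048924 m
Difference: 0.101988 − 0.048924 = 0.053064 m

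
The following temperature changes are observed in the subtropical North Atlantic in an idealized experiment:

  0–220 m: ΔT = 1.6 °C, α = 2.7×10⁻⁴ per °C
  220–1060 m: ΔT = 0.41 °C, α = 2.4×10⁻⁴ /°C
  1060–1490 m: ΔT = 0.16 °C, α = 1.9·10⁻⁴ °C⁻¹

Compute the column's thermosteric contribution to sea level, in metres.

220 × 2.7×10⁻⁴ × 1.6 = 0.09504 m
220–1060 m: 2.4×10⁻⁴ × 0.41 × 840 = 0.082656 m
Layer 3: 0.16 × 430 × 1.9×10⁻⁴ = 0.013072 m
Δh = 0.09504 + 0.082656 + 0.013072 = 0.190768 m

0.19 m of thermosteric rise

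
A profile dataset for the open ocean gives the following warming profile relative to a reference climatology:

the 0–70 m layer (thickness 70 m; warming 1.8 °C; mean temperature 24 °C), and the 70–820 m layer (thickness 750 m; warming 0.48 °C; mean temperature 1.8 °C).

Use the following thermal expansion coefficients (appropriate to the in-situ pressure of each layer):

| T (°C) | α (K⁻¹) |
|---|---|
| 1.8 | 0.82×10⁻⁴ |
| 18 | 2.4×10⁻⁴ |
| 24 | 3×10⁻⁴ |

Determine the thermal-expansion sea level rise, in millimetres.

Layer 1 at 24 °C → α = 3×10⁻⁴ K⁻¹
Layer 2 at 1.8 °C → α = 0.82×10⁻⁴ K⁻¹
3×10⁻⁴ × 70 × 1.8 = 0.03780 m
70–820 m: 750 × 0.82×10⁻⁴ × 0.48 = 0.02952 m
Δh = 0.03780 + 0.02952 = 0.06732 m

about 67.3 mm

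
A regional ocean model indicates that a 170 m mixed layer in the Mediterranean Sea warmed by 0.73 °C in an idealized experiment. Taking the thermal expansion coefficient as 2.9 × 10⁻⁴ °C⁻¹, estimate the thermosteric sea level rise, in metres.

0.0360 m

Δh = αΔT·H = 2.9×10⁻⁴ × 0.73 × 170 = 0.035989 m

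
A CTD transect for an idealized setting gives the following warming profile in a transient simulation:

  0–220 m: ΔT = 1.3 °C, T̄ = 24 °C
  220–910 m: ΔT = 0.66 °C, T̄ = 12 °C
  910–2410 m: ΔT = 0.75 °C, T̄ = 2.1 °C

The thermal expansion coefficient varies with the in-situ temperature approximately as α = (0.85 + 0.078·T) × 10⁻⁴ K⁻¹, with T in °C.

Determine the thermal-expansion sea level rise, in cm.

27 cm of thermosteric rise

Layer 1: α = (0.85 + 0.078×24)×10⁻⁴ = 2.722×10⁻⁴ K⁻¹
Layer 2: α = (0.85 + 0.078×12)×10⁻⁴ = 1.786×10⁻⁴ K⁻¹
Layer 3: α = (0.85 + 0.078×2.1)×10⁻⁴ = 1.0138×10⁻⁴ K⁻¹
0–220 m: 1.3 × 2.722×10⁻⁴ × 220 = 0.0778492 m
1.786×10⁻⁴ × 0.66 × 690 = 0.08133444 m
910–2410 m: 1.0138×10⁻⁴ × 1500 × 0.75 = 0.1140525 m
Δh = 0.0778492 + 0.08133444 + 0.1140525 = 0.27323614 m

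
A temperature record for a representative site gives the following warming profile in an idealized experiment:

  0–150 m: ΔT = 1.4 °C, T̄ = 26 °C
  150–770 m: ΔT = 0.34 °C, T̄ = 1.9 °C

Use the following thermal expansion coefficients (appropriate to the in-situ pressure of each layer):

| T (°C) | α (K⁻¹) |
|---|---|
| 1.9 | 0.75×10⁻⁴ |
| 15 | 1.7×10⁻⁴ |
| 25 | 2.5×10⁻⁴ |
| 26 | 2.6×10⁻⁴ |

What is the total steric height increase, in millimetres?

Layer 1 at 26 °C → α = 2.6×10⁻⁴ K⁻¹
Layer 2 at 1.9 °C → α = 0.75×10⁻⁴ K⁻¹
Layer 1: 2.6×10⁻⁴ × 150 × 1.4 = 0.05460 m
0.34 × 620 × 0.75×10⁻⁴ = 0.01581 m
Δh = 0.05460 + 0.01581 = 0.07041 m ≈ 70.4 mm

Δh = 70.4 mm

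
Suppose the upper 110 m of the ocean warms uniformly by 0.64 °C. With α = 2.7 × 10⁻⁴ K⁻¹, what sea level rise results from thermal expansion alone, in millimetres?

Δh = αΔT·H = 2.7×10⁻⁴ × 0.64 × 110 = 0.019008 m

19.0 mm of thermosteric rise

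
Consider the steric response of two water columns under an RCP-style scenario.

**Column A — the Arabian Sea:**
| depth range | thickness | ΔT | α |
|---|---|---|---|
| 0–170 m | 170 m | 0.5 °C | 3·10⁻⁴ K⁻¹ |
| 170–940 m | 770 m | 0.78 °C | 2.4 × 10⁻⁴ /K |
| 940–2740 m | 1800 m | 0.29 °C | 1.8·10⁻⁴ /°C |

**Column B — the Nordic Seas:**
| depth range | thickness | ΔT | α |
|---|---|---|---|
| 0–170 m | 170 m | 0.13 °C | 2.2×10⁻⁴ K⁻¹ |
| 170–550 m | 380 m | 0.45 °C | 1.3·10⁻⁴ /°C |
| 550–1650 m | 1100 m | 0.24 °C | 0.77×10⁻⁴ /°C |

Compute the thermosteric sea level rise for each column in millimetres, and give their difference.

A Layer 1: 170 × 0.5 × 3×10⁻⁴ = 0.02550 m
A 170–940 m: 770 × 2.4×10⁻⁴ × 0.78 = 0.144144 m
A Layer 3: 1800 × 0.29 × 1.8×10⁻⁴ = 0.09396 m
A total: 0.263604 m
B Layer 1: 0.13 × 170 × 2.2×10⁻⁴ = 0.004862 m
B 0.45 × 380 × 1.3×10⁻⁴ = 0.02223 m
B 550–1650 m: 0.24 × 1100 × 0.77×10⁻⁴ = 0.020328 m
B total: 0.04742 m
Difference: 0.263604 − 0.04742 = 0.216184 m

A: 264 mm; B: 47.4 mm; difference 216 mm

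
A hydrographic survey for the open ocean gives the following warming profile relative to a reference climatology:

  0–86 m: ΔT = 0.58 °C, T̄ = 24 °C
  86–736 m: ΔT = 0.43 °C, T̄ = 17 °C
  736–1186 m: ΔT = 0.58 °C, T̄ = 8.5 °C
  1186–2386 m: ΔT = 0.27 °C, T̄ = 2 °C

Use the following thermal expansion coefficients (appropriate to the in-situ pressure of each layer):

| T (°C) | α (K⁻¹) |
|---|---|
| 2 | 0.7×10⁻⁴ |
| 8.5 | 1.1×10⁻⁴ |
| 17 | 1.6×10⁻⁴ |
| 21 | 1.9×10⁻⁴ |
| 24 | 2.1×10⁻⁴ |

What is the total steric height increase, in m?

Δh ≈ 0.107 m

Layer 1 at 24 °C → α = 2.1×10⁻⁴ K⁻¹
Layer 2 at 17 °C → α = 1.6×10⁻⁴ K⁻¹
Layer 3 at 8.5 °C → α = 1.1×10⁻⁴ K⁻¹
Layer 4 at 2 °C → α = 0.7×10⁻⁴ K⁻¹
0.58 × 2.1×10⁻⁴ × 86 = 0.0104748 m
1.6×10⁻⁴ × 650 × 0.43 = 0.04472 m
Layer 3: 1.1×10⁻⁴ × 450 × 0.58 = 0.02871 m
1200 × 0.7×10⁻⁴ × 0.27 = 0.02268 m
Δh = 0.0104748 + 0.04472 + 0.02871 + 0.02268 = 0.1065848 m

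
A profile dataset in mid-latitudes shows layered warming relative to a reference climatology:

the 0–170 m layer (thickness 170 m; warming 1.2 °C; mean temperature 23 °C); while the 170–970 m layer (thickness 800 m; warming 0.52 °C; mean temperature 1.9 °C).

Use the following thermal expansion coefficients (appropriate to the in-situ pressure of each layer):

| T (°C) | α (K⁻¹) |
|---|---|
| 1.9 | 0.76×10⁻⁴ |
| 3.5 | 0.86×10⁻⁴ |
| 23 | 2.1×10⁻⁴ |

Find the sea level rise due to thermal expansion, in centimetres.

Layer 1 at 23 °C → α = 2.1×10⁻⁴ K⁻¹
Layer 2 at 1.9 °C → α = 0.76×10⁻⁴ K⁻¹
1.2 × 170 × 2.1×10⁻⁴ = 0.04284 m
Layer 2: 0.76×10⁻⁴ × 0.52 × 800 = 0.031616 m
Δh = 0.04284 + 0.031616 = 0.074456 m

7.45 cm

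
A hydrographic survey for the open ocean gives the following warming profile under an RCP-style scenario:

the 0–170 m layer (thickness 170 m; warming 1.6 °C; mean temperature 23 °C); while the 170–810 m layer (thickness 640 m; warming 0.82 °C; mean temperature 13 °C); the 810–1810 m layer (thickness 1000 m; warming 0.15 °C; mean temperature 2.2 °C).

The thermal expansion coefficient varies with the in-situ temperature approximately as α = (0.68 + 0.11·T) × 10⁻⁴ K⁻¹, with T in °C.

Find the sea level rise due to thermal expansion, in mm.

Δh ≈ 210 mm

Layer 1: α = (0.68 + 0.11×23)×10⁻⁴ = 3.21×10⁻⁴ K⁻¹
Layer 2: α = (0.68 + 0.11×13)×10⁻⁴ = 2.11×10⁻⁴ K⁻¹
Layer 3: α = (0.68 + 0.11×2.2)×10⁻⁴ = 0.922×10⁻⁴ K⁻¹
1.6 × 3.21×10⁻⁴ × 170 = 0.087312 m
170–810 m: 640 × 0.82 × 2.11×10⁻⁴ = 0.1107328 m
1000 × 0.15 × 0.922×10⁻⁴ = 0.01383 m
Δh = 0.087312 + 0.1107328 + 0.01383 = 0.2118748 m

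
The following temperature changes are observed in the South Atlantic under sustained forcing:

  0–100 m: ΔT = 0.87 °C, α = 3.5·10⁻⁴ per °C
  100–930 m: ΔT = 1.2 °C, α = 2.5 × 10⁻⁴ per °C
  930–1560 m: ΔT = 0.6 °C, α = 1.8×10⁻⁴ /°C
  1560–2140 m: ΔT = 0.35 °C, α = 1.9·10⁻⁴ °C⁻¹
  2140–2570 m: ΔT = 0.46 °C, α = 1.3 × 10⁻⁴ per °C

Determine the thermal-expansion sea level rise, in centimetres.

Δh = 41 cm

Layer 1: 3.5×10⁻⁴ × 100 × 0.87 = 0.03045 m
100–930 m: 2.5×10⁻⁴ × 1.2 × 830 = 0.24900 m
0.6 × 1.8×10⁻⁴ × 630 = 0.06804 m
Layer 4: 0.35 × 580 × 1.9×10⁻⁴ = 0.03857 m
2140–2570 m: 1.3×10⁻⁴ × 0.46 × 430 = 0.025714 m
Δh = 0.03045 + 0.24900 + 0.06804 + 0.03857 + 0.025714 = 0.411774 m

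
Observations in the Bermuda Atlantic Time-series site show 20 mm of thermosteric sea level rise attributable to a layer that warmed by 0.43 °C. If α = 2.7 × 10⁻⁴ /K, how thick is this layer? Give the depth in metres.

H = Δh/(αΔT) = 0.02 / (2.7×10⁻⁴ × 0.43) ≈ 172.3 m

about 172 m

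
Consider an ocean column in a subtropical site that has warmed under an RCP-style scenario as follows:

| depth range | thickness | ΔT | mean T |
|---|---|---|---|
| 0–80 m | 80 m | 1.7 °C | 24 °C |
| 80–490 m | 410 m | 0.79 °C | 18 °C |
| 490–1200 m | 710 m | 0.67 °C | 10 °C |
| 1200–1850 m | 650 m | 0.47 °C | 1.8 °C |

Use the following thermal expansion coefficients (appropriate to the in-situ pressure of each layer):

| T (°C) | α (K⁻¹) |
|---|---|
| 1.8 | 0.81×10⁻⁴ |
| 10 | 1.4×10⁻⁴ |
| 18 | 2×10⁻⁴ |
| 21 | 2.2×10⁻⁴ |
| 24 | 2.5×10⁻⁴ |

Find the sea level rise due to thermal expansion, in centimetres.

19.0 cm of thermosteric rise

Layer 1 at 24 °C → α = 2.5×10⁻⁴ K⁻¹
Layer 2 at 18 °C → α = 2×10⁻⁴ K⁻¹
Layer 3 at 10 °C → α = 1.4×10⁻⁴ K⁻¹
Layer 4 at 1.8 °C → α = 0.81×10⁻⁴ K⁻¹
0–80 m: 2.5×10⁻⁴ × 1.7 × 80 = 0.03400 m
2×10⁻⁴ × 0.79 × 410 = 0.06478 m
490–1200 m: 0.67 × 1.4×10⁻⁴ × 710 = 0.066598 m
1200–1850 m: 0.81×10⁻⁴ × 0.47 × 650 = 0.0247455 m
Δh = 0.03400 + 0.06478 + 0.066598 + 0.0247455 = 0.1901235 m ≈ 19.0 cm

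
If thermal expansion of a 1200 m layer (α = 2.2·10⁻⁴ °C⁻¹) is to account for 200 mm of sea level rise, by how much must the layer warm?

ΔT = Δh/(αH) = 0.2 / (2.2×10⁻⁴ × 1200) ≈ 0.7576 °C

ΔT ≈ 0.76 °C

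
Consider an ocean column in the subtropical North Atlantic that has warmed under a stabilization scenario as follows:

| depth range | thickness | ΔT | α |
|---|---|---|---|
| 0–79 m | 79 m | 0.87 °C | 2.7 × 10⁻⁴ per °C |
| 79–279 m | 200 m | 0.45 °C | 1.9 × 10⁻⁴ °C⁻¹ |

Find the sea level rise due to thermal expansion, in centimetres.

0–79 m: 2.7×10⁻⁴ × 79 × 0.87 = 0.0185571 m
79–279 m: 0.45 × 1.9×10⁻⁴ × 200 = 0.01710 m
Δh = 0.0185571 + 0.01710 = 0.0356571 m ≈ 3.57 cm

Δh ≈ 3.57 cm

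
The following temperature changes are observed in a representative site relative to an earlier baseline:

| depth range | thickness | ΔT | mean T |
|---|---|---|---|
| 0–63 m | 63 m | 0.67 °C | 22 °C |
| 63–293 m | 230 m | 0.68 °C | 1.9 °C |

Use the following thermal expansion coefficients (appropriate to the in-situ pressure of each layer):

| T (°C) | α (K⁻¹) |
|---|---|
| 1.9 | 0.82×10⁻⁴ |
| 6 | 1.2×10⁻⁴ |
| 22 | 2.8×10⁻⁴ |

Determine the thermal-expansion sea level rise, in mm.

Layer 1 at 22 °C → α = 2.8×10⁻⁴ K⁻¹
Layer 2 at 1.9 °C → α = 0.82×10⁻⁴ K⁻¹
Layer 1: 2.8×10⁻⁴ × 63 × 0.67 = 0.0118188 m
0.82×10⁻⁴ × 0.68 × 230 = 0.0128248 m
Δh = 0.0118188 + 0.0128248 = 0.0246436 m ≈ 25 mm

25 mm of thermosteric rise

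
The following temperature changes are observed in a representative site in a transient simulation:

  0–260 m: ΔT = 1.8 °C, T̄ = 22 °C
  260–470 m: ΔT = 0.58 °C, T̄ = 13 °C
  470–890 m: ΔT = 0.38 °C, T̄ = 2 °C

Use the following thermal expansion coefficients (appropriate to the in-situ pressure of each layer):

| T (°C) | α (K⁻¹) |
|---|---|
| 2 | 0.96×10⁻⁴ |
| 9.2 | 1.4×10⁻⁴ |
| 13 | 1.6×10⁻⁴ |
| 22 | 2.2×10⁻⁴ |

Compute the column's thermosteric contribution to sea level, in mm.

Δh ≈ 138 mm

Layer 1 at 22 °C → α = 2.2×10⁻⁴ K⁻¹
Layer 2 at 13 °C → α = 1.6×10⁻⁴ K⁻¹
Layer 3 at 2 °C → α = 0.96×10⁻⁴ K⁻¹
1.8 × 260 × 2.2×10⁻⁴ = 0.10296 m
260–470 m: 0.58 × 210 × 1.6×10⁻⁴ = 0.019488 m
470–890 m: 420 × 0.96×10⁻⁴ × 0.38 = 0.0153216 m
Δh = 0.10296 + 0.019488 + 0.0153216 = 0.1377696 m ≈ 138 mm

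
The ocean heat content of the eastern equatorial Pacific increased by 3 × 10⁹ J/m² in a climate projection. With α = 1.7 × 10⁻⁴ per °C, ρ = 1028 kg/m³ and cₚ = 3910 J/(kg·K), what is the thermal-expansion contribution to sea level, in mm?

about 127 mm

Δh = αQ/(ρcₚ) = 1.7×10⁻⁴ × 3×10⁹ / (1028 × 3910) ≈ 0.12688 m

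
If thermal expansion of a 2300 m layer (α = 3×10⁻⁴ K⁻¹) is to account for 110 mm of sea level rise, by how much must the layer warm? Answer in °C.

about 0.16 °C

ΔT = Δh/(αH) = 0.11 / (3×10⁻⁴ × 2300) ≈ 0.1594 °C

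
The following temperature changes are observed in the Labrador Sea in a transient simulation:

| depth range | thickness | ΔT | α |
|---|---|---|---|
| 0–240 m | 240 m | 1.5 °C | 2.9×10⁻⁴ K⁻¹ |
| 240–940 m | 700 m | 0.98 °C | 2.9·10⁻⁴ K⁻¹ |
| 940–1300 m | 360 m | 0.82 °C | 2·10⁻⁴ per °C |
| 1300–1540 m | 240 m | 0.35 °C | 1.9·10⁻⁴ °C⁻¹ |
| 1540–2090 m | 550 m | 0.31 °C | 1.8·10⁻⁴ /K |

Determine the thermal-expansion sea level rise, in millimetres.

1.5 × 240 × 2.9×10⁻⁴ = 0.10440 m
2.9×10⁻⁴ × 700 × 0.98 = 0.19894 m
Layer 3: 0.82 × 360 × 2×10⁻⁴ = 0.05904 m
1300–1540 m: 1.9×10⁻⁴ × 240 × 0.35 = 0.01596 m
0.31 × 1.8×10⁻⁴ × 550 = 0.03069 m
Δh = 0.10440 + 0.19894 + 0.05904 + 0.01596 + 0.03069 = 0.40903 m

about 409 mm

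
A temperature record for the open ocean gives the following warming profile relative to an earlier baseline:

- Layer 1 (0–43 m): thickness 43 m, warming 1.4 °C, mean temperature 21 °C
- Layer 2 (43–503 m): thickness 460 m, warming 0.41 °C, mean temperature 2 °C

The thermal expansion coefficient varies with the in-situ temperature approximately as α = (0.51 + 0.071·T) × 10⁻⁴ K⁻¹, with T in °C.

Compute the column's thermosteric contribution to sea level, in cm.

Layer 1: α = (0.51 + 0.071×21)×10⁻⁴ = 2.001×10⁻⁴ K⁻¹
Layer 2: α = (0.51 + 0.071×2)×10⁻⁴ = 0.652×10⁻⁴ K⁻¹
0–43 m: 2.001×10⁻⁴ × 1.4 × 43 = 0.01204602 m
0.652×10⁻⁴ × 460 × 0.41 = 0.01229672 m
Δh = 0.01204602 + 0.01229672 = 0.02434274 m

about 2.4 cm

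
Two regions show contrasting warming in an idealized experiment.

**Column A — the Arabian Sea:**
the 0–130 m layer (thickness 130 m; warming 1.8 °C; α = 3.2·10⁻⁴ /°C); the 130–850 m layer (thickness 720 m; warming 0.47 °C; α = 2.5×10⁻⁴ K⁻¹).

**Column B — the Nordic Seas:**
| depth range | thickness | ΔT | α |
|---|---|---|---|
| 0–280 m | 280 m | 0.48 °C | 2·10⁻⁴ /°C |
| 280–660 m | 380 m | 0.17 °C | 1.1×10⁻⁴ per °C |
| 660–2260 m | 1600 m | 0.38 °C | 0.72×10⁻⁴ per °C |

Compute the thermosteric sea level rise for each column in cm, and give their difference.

Δh_A ≈ 16 cm, Δh_B ≈ 7.8 cm; difference ≈ 8.2 cm

A 0–130 m: 1.8 × 130 × 3.2×10⁻⁴ = 0.07488 m
A Layer 2: 2.5×10⁻⁴ × 0.47 × 720 = 0.08460 m
A total: 0.15948 m
B Layer 1: 2×10⁻⁴ × 0.48 × 280 = 0.02688 m
B 280–660 m: 0.17 × 380 × 1.1×10⁻⁴ = 0.007106 m
B 660–2260 m: 0.72×10⁻⁴ × 1600 × 0.38 = 0.043776 m
B total: 0.077762 m
Difference: 0.15948 − 0.077762 = 0.081718 m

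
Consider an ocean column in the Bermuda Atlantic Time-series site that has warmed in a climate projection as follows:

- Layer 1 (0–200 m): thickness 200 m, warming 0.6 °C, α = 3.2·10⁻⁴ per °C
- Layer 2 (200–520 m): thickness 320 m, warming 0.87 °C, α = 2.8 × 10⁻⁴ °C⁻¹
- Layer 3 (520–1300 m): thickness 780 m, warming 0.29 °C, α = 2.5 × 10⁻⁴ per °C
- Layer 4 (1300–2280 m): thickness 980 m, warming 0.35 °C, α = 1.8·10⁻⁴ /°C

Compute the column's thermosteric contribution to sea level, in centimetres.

Layer 1: 3.2×10⁻⁴ × 200 × 0.6 = 0.03840 m
200–520 m: 320 × 2.8×10⁻⁴ × 0.87 = 0.077952 m
520–1300 m: 2.5×10⁻⁴ × 780 × 0.29 = 0.05655 m
Layer 4: 980 × 0.35 × 1.8×10⁻⁴ = 0.06174 m
Δh = 0.03840 + 0.077952 + 0.05655 + 0.06174 = 0.234642 m ≈ 23.5 cm

23.5 cm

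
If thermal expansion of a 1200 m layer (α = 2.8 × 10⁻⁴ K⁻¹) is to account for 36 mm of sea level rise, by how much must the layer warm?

ΔT = Δh/(αH) = 0.036 / (2.8×10⁻⁴ × 1200) ≈ 0.1071 °C

0.107 °C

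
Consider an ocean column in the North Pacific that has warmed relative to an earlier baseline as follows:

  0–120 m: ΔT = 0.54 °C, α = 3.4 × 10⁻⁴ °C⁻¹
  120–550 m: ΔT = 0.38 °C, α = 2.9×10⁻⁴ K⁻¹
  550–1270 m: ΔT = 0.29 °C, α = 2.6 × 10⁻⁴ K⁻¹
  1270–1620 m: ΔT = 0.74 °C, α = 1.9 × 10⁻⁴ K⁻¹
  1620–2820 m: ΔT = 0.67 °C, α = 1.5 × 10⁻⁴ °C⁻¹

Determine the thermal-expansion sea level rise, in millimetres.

Layer 1: 0.54 × 120 × 3.4×10⁻⁴ = 0.022032 m
120–550 m: 0.38 × 2.9×10⁻⁴ × 430 = 0.047386 m
Layer 3: 0.29 × 720 × 2.6×10⁻⁴ = 0.054288 m
1270–1620 m: 1.9×10⁻⁴ × 350 × 0.74 = 0.04921 m
Layer 5: 0.67 × 1.5×10⁻⁴ × 1200 = 0.12060 m
Δh = 0.022032 + 0.047386 + 0.054288 + 0.04921 + 0.12060 = 0.293516 m ≈ 294 mm

Δh = 294 mm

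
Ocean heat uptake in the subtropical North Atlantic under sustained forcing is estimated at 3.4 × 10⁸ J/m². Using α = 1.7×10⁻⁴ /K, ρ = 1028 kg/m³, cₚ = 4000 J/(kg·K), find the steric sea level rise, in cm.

Δh = αQ/(ρcₚ) = 1.7×10⁻⁴ × 3.4×10⁸ / (1028 × 4000) ≈ 0.014056 m

Δh = 1.41 cm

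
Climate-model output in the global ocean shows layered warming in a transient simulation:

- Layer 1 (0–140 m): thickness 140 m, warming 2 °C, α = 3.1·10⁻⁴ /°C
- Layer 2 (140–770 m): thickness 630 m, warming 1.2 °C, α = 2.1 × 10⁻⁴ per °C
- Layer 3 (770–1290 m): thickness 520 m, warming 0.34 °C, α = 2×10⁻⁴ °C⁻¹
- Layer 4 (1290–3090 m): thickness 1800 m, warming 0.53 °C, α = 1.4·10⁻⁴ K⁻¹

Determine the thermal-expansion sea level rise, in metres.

2 × 3.1×10⁻⁴ × 140 = 0.08680 m
Layer 2: 2.1×10⁻⁴ × 630 × 1.2 = 0.15876 m
Layer 3: 0.34 × 2×10⁻⁴ × 520 = 0.03536 m
1290–3090 m: 1.4×10⁻⁴ × 0.53 × 1800 = 0.13356 m
Δh = 0.08680 + 0.15876 + 0.03536 + 0.13356 = 0.41448 m ≈ 0.41 m

0.41 m of thermosteric rise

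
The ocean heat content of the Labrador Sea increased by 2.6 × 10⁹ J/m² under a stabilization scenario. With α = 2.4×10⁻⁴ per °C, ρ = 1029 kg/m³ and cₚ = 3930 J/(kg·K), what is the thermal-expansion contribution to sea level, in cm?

Δh = αQ/(ρcₚ) = 2.4×10⁻⁴ × 2.6×10⁹ / (1029 × 3930) ≈ 0.15430 m

15.4 cm of thermosteric rise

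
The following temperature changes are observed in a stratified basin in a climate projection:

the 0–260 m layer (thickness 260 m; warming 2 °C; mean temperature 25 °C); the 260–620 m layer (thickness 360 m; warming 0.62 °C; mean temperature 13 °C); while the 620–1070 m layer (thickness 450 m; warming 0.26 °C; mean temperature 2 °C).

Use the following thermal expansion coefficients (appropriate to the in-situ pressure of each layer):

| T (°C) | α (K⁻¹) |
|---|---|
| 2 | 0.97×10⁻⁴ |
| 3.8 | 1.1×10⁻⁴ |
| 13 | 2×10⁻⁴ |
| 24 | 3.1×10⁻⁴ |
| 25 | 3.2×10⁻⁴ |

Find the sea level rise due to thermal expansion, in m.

Layer 1 at 25 °C → α = 3.2×10⁻⁴ K⁻¹
Layer 2 at 13 °C → α = 2×10⁻⁴ K⁻¹
Layer 3 at 2 °C → α = 0.97×10⁻⁴ K⁻¹
0–260 m: 2 × 3.2×10⁻⁴ × 260 = 0.16640 m
Layer 2: 2×10⁻⁴ × 0.62 × 360 = 0.04464 m
620–1070 m: 0.26 × 450 × 0.97×10⁻⁴ = 0.011349 m
Δh = 0.16640 + 0.04464 + 0.011349 = 0.222389 m ≈ 0.222 m

0.222 m of thermosteric rise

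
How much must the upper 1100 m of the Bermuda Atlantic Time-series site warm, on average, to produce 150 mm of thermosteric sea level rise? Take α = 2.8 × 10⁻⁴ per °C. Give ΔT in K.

ΔT ≈ 0.49 K

ΔT = Δh/(αH) = 0.15 / (2.8×10⁻⁴ × 1100) ≈ 0.4870 K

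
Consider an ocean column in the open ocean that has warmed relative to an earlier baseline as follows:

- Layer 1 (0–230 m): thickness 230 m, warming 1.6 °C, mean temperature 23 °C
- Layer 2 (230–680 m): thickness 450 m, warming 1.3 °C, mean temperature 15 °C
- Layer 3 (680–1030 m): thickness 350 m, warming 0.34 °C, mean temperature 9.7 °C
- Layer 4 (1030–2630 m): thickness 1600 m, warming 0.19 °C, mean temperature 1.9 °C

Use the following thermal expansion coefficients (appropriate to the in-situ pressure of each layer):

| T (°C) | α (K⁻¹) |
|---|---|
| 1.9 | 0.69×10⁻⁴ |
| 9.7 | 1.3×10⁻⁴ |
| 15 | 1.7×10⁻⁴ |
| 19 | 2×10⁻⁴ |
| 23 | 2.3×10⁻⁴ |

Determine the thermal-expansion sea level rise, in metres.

0.22 m

Layer 1 at 23 °C → α = 2.3×10⁻⁴ K⁻¹
Layer 2 at 15 °C → α = 1.7×10⁻⁴ K⁻¹
Layer 3 at 9.7 °C → α = 1.3×10⁻⁴ K⁻¹
Layer 4 at 1.9 °C → α = 0.69×10⁻⁴ K⁻¹
Layer 1: 230 × 1.6 × 2.3×10⁻⁴ = 0.08464 m
1.7×10⁻⁴ × 450 × 1.3 = 0.09945 m
680–1030 m: 0.34 × 350 × 1.3×10⁻⁴ = 0.01547 m
1030–2630 m: 0.69×10⁻⁴ × 0.19 × 1600 = 0.020976 m
Δh = 0.08464 + 0.09945 + 0.01547 + 0.020976 = 0.220536 m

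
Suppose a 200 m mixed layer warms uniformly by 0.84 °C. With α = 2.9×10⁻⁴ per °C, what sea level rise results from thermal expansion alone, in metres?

Δh = αΔT·H = 2.9×10⁻⁴ × 0.84 × 200 = 0.04872 m

0.0487 m of thermosteric rise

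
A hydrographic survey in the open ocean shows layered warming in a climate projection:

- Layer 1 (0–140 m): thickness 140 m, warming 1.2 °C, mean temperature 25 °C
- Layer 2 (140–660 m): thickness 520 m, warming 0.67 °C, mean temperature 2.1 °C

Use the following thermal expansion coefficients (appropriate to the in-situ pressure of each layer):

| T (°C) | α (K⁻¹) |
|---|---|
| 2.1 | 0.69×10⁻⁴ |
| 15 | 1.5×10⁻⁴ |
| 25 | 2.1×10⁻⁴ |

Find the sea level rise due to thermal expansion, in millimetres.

Layer 1 at 25 °C → α = 2.1×10⁻⁴ K⁻¹
Layer 2 at 2.1 °C → α = 0.69×10⁻⁴ K⁻¹
Layer 1: 140 × 1.2 × 2.1×10⁻⁴ = 0.03528 m
140–660 m: 0.67 × 520 × 0.69×10⁻⁴ = 0.0240396 m
Δh = 0.03528 + 0.0240396 = 0.0593196 m

59.3 mm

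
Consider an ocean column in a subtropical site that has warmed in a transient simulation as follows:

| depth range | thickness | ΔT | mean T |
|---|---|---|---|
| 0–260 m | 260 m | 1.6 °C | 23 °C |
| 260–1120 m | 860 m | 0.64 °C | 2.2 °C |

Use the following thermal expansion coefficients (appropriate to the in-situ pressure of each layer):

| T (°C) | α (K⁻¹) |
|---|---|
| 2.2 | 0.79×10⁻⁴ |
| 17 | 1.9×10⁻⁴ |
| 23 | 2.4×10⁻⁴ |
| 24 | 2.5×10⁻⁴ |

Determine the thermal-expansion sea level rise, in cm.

Δh ≈ 14 cm

Layer 1 at 23 °C → α = 2.4×10⁻⁴ K⁻¹
Layer 2 at 2.2 °C → α = 0.79×10⁻⁴ K⁻¹
Layer 1: 1.6 × 260 × 2.4×10⁻⁴ = 0.09984 m
0.79×10⁻⁴ × 860 × 0.64 = 0.0434816 m
Δh = 0.09984 + 0.0434816 = 0.1433216 m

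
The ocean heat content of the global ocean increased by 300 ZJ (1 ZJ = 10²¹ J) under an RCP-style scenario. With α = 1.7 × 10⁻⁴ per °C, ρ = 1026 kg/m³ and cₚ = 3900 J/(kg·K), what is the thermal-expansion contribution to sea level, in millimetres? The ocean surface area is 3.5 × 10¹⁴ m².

Per unit area: Q = 300×10²¹ / (3.5×10¹⁴) ≈ 8.571×10⁸ J/m²
Δh = αQ/(ρcₚ) = 1.7×10⁻⁴ × 8.571×10⁸ / (1026 × 3900) ≈ 0.036414 m

about 36.4 mm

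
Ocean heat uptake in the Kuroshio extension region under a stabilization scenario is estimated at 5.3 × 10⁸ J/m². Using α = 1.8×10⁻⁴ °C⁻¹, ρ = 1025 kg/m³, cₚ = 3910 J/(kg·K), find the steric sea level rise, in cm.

Δh = 2.38 cm

Δh = αQ/(ρcₚ) = 1.8×10⁻⁴ × 5.3×10⁸ / (1025 × 3910) ≈ 0.023804 m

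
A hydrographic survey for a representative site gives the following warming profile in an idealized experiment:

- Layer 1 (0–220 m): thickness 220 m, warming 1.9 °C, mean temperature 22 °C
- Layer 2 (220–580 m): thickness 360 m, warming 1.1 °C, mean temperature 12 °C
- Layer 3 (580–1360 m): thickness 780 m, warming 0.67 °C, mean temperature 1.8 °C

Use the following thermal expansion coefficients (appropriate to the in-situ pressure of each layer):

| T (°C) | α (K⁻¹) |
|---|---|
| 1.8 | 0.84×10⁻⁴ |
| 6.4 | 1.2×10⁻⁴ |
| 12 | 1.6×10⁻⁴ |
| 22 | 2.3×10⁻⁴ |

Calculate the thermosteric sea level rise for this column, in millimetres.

Layer 1 at 22 °C → α = 2.3×10⁻⁴ K⁻¹
Layer 2 at 12 °C → α = 1.6×10⁻⁴ K⁻¹
Layer 3 at 1.8 °C → α = 0.84×10⁻⁴ K⁻¹
0–220 m: 2.3×10⁻⁴ × 1.9 × 220 = 0.09614 m
220–580 m: 360 × 1.1 × 1.6×10⁻⁴ = 0.06336 m
Layer 3: 780 × 0.84×10⁻⁴ × 0.67 = 0.0438984 m
Δh = 0.09614 + 0.06336 + 0.0438984 = 0.2033984 m

203 mm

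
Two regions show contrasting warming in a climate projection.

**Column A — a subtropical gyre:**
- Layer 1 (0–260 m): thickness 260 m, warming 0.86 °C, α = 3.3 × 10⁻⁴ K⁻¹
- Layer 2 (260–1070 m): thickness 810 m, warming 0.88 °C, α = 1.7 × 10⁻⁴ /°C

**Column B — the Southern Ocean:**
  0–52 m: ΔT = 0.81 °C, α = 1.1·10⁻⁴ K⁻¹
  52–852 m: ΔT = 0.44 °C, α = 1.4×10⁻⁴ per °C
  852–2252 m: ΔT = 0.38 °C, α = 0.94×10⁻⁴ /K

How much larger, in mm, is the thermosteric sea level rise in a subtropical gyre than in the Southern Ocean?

A Layer 1: 260 × 3.3×10⁻⁴ × 0.86 = 0.073788 m
A 260–1070 m: 0.88 × 810 × 1.7×10⁻⁴ = 0.121176 m
A total: 0.194964 m
B Layer 1: 0.81 × 52 × 1.1×10⁻⁴ = 0.0046332 m
B 800 × 0.44 × 1.4×10⁻⁴ = 0.04928 m
B 0.38 × 1400 × 0.94×10⁻⁴ = 0.050008 m
B total: 0.1039212 m
Difference: 0.194964 − 0.1039212 = 0.0910428 m

91.0 mm larger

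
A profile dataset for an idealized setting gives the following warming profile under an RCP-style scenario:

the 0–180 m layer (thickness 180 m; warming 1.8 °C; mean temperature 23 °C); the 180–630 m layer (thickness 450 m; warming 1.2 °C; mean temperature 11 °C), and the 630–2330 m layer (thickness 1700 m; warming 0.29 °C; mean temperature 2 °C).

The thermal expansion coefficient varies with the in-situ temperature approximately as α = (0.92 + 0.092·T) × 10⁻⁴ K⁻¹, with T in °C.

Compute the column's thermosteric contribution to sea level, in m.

Layer 1: α = (0.92 + 0.092×23)×10⁻⁴ = 3.036×10⁻⁴ K⁻¹
Layer 2: α = (0.92 + 0.092×11)×10⁻⁴ = 1.932×10⁻⁴ K⁻¹
Layer 3: α = (0.92 + 0.092×2)×10⁻⁴ = 1.104×10⁻⁴ K⁻¹
Layer 1: 1.8 × 180 × 3.036×10⁻⁴ = 0.0983664 m
180–630 m: 450 × 1.932×10⁻⁴ × 1.2 = 0.104328 m
Layer 3: 1.104×10⁻⁴ × 0.29 × 1700 = 0.0544272 m
Δh = 0.0983664 + 0.104328 + 0.0544272 = 0.2571216 m ≈ 0.257 m

0.257 m of thermosteric rise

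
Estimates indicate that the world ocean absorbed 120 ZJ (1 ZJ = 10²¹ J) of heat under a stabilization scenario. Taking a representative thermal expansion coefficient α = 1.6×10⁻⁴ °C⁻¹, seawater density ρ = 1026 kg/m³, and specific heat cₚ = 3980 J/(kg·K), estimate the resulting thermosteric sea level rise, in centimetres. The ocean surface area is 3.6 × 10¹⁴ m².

Δh ≈ 1.3 cm

Per unit area: Q = 120×10²¹ / (3.6×10¹⁴) ≈ 3.333×10⁸ J/m²
Δh = αQ/(ρcₚ) = 1.6×10⁻⁴ × 3.333×10⁸ / (1026 × 3980) ≈ 0.013059 m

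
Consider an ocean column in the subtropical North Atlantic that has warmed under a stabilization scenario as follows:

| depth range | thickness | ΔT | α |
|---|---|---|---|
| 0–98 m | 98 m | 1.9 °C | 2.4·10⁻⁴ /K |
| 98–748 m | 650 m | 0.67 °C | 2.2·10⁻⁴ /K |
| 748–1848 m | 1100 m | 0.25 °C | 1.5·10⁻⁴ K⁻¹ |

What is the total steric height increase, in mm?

Layer 1: 2.4×10⁻⁴ × 98 × 1.9 = 0.044688 m
98–748 m: 2.2×10⁻⁴ × 650 × 0.67 = 0.09581 m
1.5×10⁻⁴ × 0.25 × 1100 = 0.04125 m
Δh = 0.044688 + 0.09581 + 0.04125 = 0.181748 m

about 182 mm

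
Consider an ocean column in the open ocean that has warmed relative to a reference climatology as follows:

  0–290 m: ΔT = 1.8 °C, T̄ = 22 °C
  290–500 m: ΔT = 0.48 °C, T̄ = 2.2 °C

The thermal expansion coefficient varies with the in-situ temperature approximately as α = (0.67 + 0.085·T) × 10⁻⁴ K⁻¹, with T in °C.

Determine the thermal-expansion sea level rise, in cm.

Layer 1: α = (0.67 + 0.085×22)×10⁻⁴ = 2.54×10⁻⁴ K⁻¹
Layer 2: α = (0.67 + 0.085×2.2)×10⁻⁴ = 0.857×10⁻⁴ K⁻¹
Layer 1: 1.8 × 2.54×10⁻⁴ × 290 = 0.132588 m
290–500 m: 0.857×10⁻⁴ × 0.48 × 210 = 0.00863856 m
Δh = 0.132588 + 0.00863856 = 0.14122656 m

14.1 cm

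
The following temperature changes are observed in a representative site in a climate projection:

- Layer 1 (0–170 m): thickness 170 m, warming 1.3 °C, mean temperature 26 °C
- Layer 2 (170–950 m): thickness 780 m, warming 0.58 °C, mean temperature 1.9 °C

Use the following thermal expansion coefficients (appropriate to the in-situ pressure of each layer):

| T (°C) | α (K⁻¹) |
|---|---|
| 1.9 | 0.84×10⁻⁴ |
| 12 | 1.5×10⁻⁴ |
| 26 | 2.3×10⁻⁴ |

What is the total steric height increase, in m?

Layer 1 at 26 °C → α = 2.3×10⁻⁴ K⁻¹
Layer 2 at 1.9 °C → α = 0.84×10⁻⁴ K⁻¹
0–170 m: 1.3 × 2.3×10⁻⁴ × 170 = 0.05083 m
0.58 × 0.84×10⁻⁴ × 780 = 0.0380016 m
Δh = 0.05083 + 0.0380016 = 0.0888316 m ≈ 0.0888 m

about 0.0888 m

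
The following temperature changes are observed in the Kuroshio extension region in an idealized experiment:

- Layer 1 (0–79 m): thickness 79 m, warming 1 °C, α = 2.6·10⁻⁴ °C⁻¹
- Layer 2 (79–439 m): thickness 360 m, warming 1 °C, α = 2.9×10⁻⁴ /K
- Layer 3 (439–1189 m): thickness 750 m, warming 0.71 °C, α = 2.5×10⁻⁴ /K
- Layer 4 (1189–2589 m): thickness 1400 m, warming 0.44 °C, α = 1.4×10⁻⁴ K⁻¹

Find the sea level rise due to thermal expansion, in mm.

Δh = 340 mm

0–79 m: 2.6×10⁻⁴ × 79 × 1 = 0.02054 m
360 × 2.9×10⁻⁴ × 1 = 0.10440 m
439–1189 m: 2.5×10⁻⁴ × 750 × 0.71 = 0.133125 m
1189–2589 m: 0.44 × 1.4×10⁻⁴ × 1400 = 0.08624 m
Δh = 0.02054 + 0.10440 + 0.133125 + 0.08624 = 0.344305 m ≈ 340 mm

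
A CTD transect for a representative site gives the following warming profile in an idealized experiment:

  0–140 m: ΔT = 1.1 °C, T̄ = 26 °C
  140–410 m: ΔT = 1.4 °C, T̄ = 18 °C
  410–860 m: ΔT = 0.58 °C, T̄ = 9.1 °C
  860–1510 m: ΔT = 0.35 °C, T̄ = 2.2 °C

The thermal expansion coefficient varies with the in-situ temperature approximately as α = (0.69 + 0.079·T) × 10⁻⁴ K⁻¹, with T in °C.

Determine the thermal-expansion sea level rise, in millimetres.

Δh = 179 mm

Layer 1: α = (0.69 + 0.079×26)×10⁻⁴ = 2.744×10⁻⁴ K⁻¹
Layer 2: α = (0.69 + 0.079×18)×10⁻⁴ = 2.112×10⁻⁴ K⁻¹
Layer 3: α = (0.69 + 0.079×9.1)×10⁻⁴ = 1.4089×10⁻⁴ K⁻¹
Layer 4: α = (0.69 + 0.079×2.2)×10⁻⁴ = 0.8638×10⁻⁴ K⁻¹
Layer 1: 1.1 × 2.744×10⁻⁴ × 140 = 0.0422576 m
140–410 m: 270 × 2.112×10⁻⁴ × 1.4 = 0.0798336 m
410–860 m: 1.4089×10⁻⁴ × 0.58 × 450 = 0.03677229 m
0.35 × 650 × 0.8638×10⁻⁴ = 0.01965145 m
Δh = 0.0422576 + 0.0798336 + 0.03677229 + 0.01965145 = 0.17851494 m ≈ 179 mm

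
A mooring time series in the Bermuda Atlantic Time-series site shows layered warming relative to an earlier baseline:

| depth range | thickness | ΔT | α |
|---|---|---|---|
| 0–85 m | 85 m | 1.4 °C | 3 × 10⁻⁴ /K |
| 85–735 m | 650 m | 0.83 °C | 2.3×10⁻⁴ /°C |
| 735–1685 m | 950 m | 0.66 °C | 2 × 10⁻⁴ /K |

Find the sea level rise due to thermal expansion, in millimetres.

85 × 3×10⁻⁴ × 1.4 = 0.03570 m
Layer 2: 650 × 0.83 × 2.3×10⁻⁴ = 0.124085 m
Layer 3: 2×10⁻⁴ × 0.66 × 950 = 0.12540 m
Δh = 0.03570 + 0.124085 + 0.12540 = 0.285185 m ≈ 285 mm

Δh = 285 mm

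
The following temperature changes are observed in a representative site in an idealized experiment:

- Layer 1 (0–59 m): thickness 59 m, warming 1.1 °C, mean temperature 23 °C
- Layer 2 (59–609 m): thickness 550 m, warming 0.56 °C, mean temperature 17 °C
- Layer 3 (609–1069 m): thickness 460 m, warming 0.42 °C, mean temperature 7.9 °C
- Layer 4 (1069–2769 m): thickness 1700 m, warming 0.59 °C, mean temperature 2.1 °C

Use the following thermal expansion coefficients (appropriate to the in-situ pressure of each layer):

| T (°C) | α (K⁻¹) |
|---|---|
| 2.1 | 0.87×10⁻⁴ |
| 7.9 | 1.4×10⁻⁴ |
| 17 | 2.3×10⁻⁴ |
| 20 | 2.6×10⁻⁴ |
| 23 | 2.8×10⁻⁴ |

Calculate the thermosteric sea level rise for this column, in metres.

Layer 1 at 23 °C → α = 2.8×10⁻⁴ K⁻¹
Layer 2 at 17 °C → α = 2.3×10⁻⁴ K⁻¹
Layer 3 at 7.9 °C → α = 1.4×10⁻⁴ K⁻¹
Layer 4 at 2.1 °C → α = 0.87×10⁻⁴ K⁻¹
Layer 1: 2.8×10⁻⁴ × 59 × 1.1 = 0.018172 m
59–609 m: 2.3×10⁻⁴ × 550 × 0.56 = 0.07084 m
1.4×10⁻⁴ × 0.42 × 460 = 0.027048 m
1069–2769 m: 0.87×10⁻⁴ × 0.59 × 1700 = 0.087261 m
Δh = 0.018172 + 0.07084 + 0.027048 + 0.087261 = 0.203321 m

Δh ≈ 0.203 m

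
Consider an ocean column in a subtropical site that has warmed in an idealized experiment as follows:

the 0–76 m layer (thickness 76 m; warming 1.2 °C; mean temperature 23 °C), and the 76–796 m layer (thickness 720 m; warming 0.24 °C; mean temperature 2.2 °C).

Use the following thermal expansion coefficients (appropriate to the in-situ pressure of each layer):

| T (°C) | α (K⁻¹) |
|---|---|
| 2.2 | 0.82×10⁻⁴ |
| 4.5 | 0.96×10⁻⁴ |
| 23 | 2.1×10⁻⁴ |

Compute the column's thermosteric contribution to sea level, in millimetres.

Δh = 33.3 mm

Layer 1 at 23 °C → α = 2.1×10⁻⁴ K⁻¹
Layer 2 at 2.2 °C → α = 0.82×10⁻⁴ K⁻¹
76 × 1.2 × 2.1×10⁻⁴ = 0.019152 m
Layer 2: 720 × 0.24 × 0.82×10⁻⁴ = 0.0141696 m
Δh = 0.019152 + 0.0141696 = 0.0333216 m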